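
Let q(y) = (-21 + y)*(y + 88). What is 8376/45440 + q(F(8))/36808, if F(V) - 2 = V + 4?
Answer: 4310307/26133680 ≈ 0.16493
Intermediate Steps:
F(V) = 6 + V (F(V) = 2 + (V + 4) = 2 + (4 + V) = 6 + V)
q(y) = (-21 + y)*(88 + y)
8376/45440 + q(F(8))/36808 = 8376/45440 + (-1848 + (6 + 8)² + 67*(6 + 8))/36808 = 8376*(1/45440) + (-1848 + 14² + 67*14)*(1/36808) = 1047/5680 + (-1848 + 196 + 938)*(1/36808) = 1047/5680 - 714*1/36808 = 1047/5680 - 357/18404 = 4310307/26133680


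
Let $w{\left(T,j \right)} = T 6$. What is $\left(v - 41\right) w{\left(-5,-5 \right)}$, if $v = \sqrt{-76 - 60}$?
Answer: $1230 - 60 i \sqrt{34} \approx 1230.0 - 349.86 i$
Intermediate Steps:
$w{\left(T,j \right)} = 6 T$
$v = 2 i \sqrt{34}$ ($v = \sqrt{-136} = 2 i \sqrt{34} \approx 11.662 i$)
$\left(v - 41\right) w{\left(-5,-5 \right)} = \left(2 i \sqrt{34} - 41\right) 6 \left(-5\right) = \left(-41 + 2 i \sqrt{34}\right) \left(-30\right) = 1230 - 60 i \sqrt{34}$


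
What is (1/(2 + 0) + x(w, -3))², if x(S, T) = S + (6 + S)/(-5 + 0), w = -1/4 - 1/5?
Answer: 2809/2500 ≈ 1.1236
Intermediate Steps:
w = -9/20 (w = -1*¼ - 1*⅕ = -¼ - ⅕ = -9/20 ≈ -0.45000)
x(S, T) = -6/5 + 4*S/5 (x(S, T) = S + (6 + S)/(-5) = S + (6 + S)*(-⅕) = S + (-6/5 - S/5) = -6/5 + 4*S/5)
(1/(2 + 0) + x(w, -3))² = (1/(2 + 0) + (-6/5 + (⅘)*(-9/20)))² = (1/2 + (-6/5 - 9/25))² = (½ - 39/25)² = (-53/50)² = 2809/2500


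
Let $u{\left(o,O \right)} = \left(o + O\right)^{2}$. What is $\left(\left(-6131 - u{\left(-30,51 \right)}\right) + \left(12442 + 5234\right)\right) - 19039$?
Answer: $-7935$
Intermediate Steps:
$u{\left(o,O \right)} = \left(O + o\right)^{2}$
$\left(\left(-6131 - u{\left(-30,51 \right)}\right) + \left(12442 + 5234\right)\right) - 19039 = \left(\left(-6131 - \left(51 - 30\right)^{2}\right) + \left(12442 + 5234\right)\right) - 19039 = \left(\left(-6131 - 21^{2}\right) + 17676\right) - 19039 = \left(\left(-6131 - 441\right) + 17676\right) - 19039 = \left(-6572 + 17676\right) - 19039 = 11104 - 19039 = -7935$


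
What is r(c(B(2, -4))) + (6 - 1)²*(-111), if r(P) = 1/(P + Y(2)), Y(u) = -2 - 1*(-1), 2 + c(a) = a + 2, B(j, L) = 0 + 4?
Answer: -8324/3 ≈ -2774.7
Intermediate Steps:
B(j, L) = 4
c(a) = a (c(a) = -2 + (a + 2) = -2 + (2 + a) = a)
Y(u) = -1 (Y(u) = -2 + 1 = -1)
r(P) = 1/(-1 + P) (r(P) = 1/(P - 1) = 1/(-1 + P))
r(c(B(2, -4))) + (6 - 1)²*(-111) = 1/(-1 + 4) + (6 - 1)²*(-111) = 1/3 + 5²*(-111) = ⅓ + 25*(-111) = ⅓ - 2775 = -8324/3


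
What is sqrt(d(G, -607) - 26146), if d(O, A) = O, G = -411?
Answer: I*sqrt(26557) ≈ 162.96*I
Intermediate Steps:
sqrt(d(G, -607) - 26146) = sqrt(-411 - 26146) = sqrt(-26557) = I*sqrt(26557)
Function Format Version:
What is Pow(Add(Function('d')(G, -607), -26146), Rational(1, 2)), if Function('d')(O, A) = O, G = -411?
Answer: Mul(I, Pow(26557, Rational(1, 2))) ≈ Mul(162.96, I)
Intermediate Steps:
Pow(Add(Function('d')(G, -607), -26146), Rational(1, 2)) = Pow(Add(-411, -26146), Rational(1, 2)) = Pow(-26557, Rational(1, 2)) = Mul(I, Pow(26557, Rational(1, 2)))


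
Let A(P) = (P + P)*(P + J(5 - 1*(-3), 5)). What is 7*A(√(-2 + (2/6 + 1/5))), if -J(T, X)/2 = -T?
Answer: -308/15 + 224*I*√330/15 ≈ -20.533 + 271.28*I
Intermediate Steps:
J(T, X) = 2*T (J(T, X) = -(-2)*T = 2*T)
A(P) = 2*P*(16 + P) (A(P) = (P + P)*(P + 2*(5 - 1*(-3))) = (2*P)*(P + 2*(5 + 3)) = (2*P)*(P + 2*8) = (2*P)*(P + 16) = (2*P)*(16 + P) = 2*P*(16 + P))
7*A(√(-2 + (2/6 + 1/5))) = 7*(2*√(-2 + (2/6 + 1/5))*(16 + √(-2 + (2/6 + 1/5)))) = 7*(2*√(-2 + (2*(⅙) + 1*(⅕)))*(16 + √(-2 + (2*(⅙) + 1*(⅕))))) = 7*(2*√(-2 + (⅓ + ⅕))*(16 + √(-2 + (⅓ + ⅕)))) = 7*(2*√(-2 + 8/15)*(16 + √(-2 + 8/15))) = 7*(2*√(-22/15)*(16 + √(-22/15))) = 7*(2*(I*√330/15)*(16 + I*√330/15)) = 7*(2*I*√330*(16 + I*√330/15)/15) = 14*I*√330*(16 + I*√330/15)/15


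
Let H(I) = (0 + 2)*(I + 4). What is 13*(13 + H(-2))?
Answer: 221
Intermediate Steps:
H(I) = 8 + 2*I (H(I) = 2*(4 + I) = 8 + 2*I)
13*(13 + H(-2)) = 13*(13 + (8 + 2*(-2))) = 13*(13 + (8 - 4)) = 13*(13 + 4) = 13*17 = 221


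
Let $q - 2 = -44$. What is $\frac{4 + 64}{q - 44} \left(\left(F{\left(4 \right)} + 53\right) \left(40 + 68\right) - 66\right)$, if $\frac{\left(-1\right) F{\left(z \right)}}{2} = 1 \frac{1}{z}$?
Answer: $- \frac{190536}{43} \approx -4431.1$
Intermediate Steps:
$F{\left(z \right)} = - \frac{2}{z}$ ($F{\left(z \right)} = - 2 \cdot 1 \frac{1}{z} = - \frac{2}{z}$)
$q = -42$ ($q = 2 - 44 = -42$)
$\frac{4 + 64}{q - 44} \left(\left(F{\left(4 \right)} + 53\right) \left(40 + 68\right) - 66\right) = \frac{4 + 64}{-42 - 44} \left(\left(- \frac{2}{4} + 53\right) \left(40 + 68\right) - 66\right) = \frac{68}{-86} \left(\left(\left(-2\right) \frac{1}{4} + 53\right) 108 - 66\right) = 68 \left(- \frac{1}{86}\right) \left(\left(- \frac{1}{2} + 53\right) 108 - 66\right) = - \frac{34 \left(\frac{105}{2} \cdot 108 - 66\right)}{43} = - \frac{34 \left(5670 - 66\right)}{43} = \left(- \frac{34}{43}\right) 5604 = - \frac{190536}{43}$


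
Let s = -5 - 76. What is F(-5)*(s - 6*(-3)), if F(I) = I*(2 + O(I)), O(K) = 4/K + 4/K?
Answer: 126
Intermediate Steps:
s = -81
O(K) = 8/K
F(I) = I*(2 + 8/I)
F(-5)*(s - 6*(-3)) = (8 + 2*(-5))*(-81 - 6*(-3)) = (8 - 10)*(-81 + 18) = -2*(-63) = 126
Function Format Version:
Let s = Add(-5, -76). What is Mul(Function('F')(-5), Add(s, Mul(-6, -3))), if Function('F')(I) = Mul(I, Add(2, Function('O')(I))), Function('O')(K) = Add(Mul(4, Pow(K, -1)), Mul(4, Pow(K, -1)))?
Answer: 126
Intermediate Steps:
s = -81
Function('O')(K) = Mul(8, Pow(K, -1))
Function('F')(I) = Mul(I, Add(2, Mul(8, Pow(I, -1))))
Mul(Function('F')(-5), Add(s, Mul(-6, -3))) = Mul(Add(8, Mul(2, -5)), Add(-81, Mul(-6, -3))) = Mul(Add(8, -10), Add(-81, 18)) = Mul(-2, -63) = 126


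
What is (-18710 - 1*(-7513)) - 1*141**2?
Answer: -31078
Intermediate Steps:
(-18710 - 1*(-7513)) - 1*141**2 = (-18710 + 7513) - 1*19881 = -11197 - 19881 = -31078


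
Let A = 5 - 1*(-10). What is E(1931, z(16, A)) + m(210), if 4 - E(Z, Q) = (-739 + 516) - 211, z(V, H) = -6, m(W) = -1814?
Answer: -1376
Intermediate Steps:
A = 15 (A = 5 + 10 = 15)
E(Z, Q) = 438 (E(Z, Q) = 4 - ((-739 + 516) - 211) = 4 - (-223 - 211) = 4 - 1*(-434) = 4 + 434 = 438)
E(1931, z(16, A)) + m(210) = 438 - 1814 = -1376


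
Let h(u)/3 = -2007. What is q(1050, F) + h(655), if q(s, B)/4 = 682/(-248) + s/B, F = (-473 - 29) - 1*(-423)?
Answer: -480728/79 ≈ -6085.2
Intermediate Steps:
h(u) = -6021 (h(u) = 3*(-2007) = -6021)
F = -79 (F = -502 + 423 = -79)
q(s, B) = -11 + 4*s/B (q(s, B) = 4*(682/(-248) + s/B) = 4*(682*(-1/248) + s/B) = 4*(-11/4 + s/B) = -11 + 4*s/B)
q(1050, F) + h(655) = (-11 + 4*1050/(-79)) - 6021 = (-11 + 4*1050*(-1/79)) - 6021 = (-11 - 4200/79) - 6021 = -5069/79 - 6021 = -480728/79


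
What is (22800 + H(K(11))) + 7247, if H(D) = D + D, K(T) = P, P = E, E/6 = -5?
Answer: 29987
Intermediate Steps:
E = -30 (E = 6*(-5) = -30)
P = -30
K(T) = -30
H(D) = 2*D
(22800 + H(K(11))) + 7247 = (22800 + 2*(-30)) + 7247 = (22800 - 60) + 7247 = 22740 + 7247 = 29987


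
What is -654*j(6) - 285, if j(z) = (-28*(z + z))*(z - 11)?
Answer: -1099005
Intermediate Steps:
j(z) = -56*z*(-11 + z) (j(z) = (-56*z)*(-11 + z) = -56*z*(-11 + z))
-654*j(6) - 285 = -36624*6*(11 - 1*6) - 285 = -36624*6*(11 - 6) - 285 = -36624*6*5 - 285 = -654*1680 - 285 = -1098720 - 285 = -1099005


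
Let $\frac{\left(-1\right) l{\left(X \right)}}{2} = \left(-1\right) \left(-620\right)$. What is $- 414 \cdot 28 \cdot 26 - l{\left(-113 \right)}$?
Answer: $-300152$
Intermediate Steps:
$l{\left(X \right)} = -1240$ ($l{\left(X \right)} = - 2 \left(\left(-1\right) \left(-620\right)\right) = \left(-2\right) 620 = -1240$)
$- 414 \cdot 28 \cdot 26 - l{\left(-113 \right)} = - 414 \cdot 28 \cdot 26 - -1240 = \left(-414\right) 728 + 1240 = -301392 + 1240 = -300152$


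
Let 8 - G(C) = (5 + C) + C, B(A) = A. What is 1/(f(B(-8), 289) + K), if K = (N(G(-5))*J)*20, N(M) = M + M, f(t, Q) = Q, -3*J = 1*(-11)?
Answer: 3/6587 ≈ 0.00045544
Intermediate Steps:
J = 11/3 (J = -(-11)/3 = -1/3*(-11) = 11/3 ≈ 3.6667)
G(C) = 3 - 2*C (G(C) = 8 - ((5 + C) + C) = 8 - (5 + 2*C) = 8 + (-5 - 2*C) = 3 - 2*C)
N(M) = 2*M
K = 5720/3 (K = ((2*(3 - 2*(-5)))*(11/3))*20 = ((2*(3 + 10))*(11/3))*20 = ((2*13)*(11/3))*20 = (26*(11/3))*20 = (286/3)*20 = 5720/3 ≈ 1906.7)
1/(f(B(-8), 289) + K) = 1/(289 + 5720/3) = 1/(6587/3) = 3/6587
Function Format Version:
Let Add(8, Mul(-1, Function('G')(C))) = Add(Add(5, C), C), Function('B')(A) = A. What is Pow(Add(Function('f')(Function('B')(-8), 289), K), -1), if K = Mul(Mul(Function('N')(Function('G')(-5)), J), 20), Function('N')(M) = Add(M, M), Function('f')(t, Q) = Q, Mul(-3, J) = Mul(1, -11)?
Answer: Rational(3, 6587) ≈ 0.00045544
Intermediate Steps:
J = Rational(11, 3) (J = Mul(Rational(-1, 3), Mul(1, -11)) = Mul(Rational(-1, 3), -11) = Rational(11, 3) ≈ 3.6667)
Function('G')(C) = Add(3, Mul(-2, C)) (Function('G')(C) = Add(8, Mul(-1, Add(Add(5, C), C))) = Add(8, Mul(-1, Add(5, Mul(2, C)))) = Add(8, Add(-5, Mul(-2, C))) = Add(3, Mul(-2, C)))
Function('N')(M) = Mul(2, M)
K = Rational(5720, 3) (K = Mul(Mul(Mul(2, Add(3, Mul(-2, -5))), Rational(11, 3)), 20) = Mul(Mul(Mul(2, Add(3, 10)), Rational(11, 3)), 20) = Mul(Mul(Mul(2, 13), Rational(11, 3)), 20) = Mul(Mul(26, Rational(11, 3)), 20) = Mul(Rational(286, 3), 20) = Rational(5720, 3) ≈ 1906.7)
Pow(Add(Function('f')(Function('B')(-8), 289), K), -1) = Pow(Add(289, Rational(5720, 3)), -1) = Pow(Rational(6587, 3), -1) = Rational(3, 6587)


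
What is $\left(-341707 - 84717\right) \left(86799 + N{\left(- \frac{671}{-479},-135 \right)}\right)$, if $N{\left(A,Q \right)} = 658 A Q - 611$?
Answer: $\frac{7812462080272}{479} \approx 1.631 \cdot 10^{10}$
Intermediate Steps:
$N{\left(A,Q \right)} = -611 + 658 A Q$ ($N{\left(A,Q \right)} = 658 A Q - 611 = -611 + 658 A Q$)
$\left(-341707 - 84717\right) \left(86799 + N{\left(- \frac{671}{-479},-135 \right)}\right) = \left(-341707 - 84717\right) \left(86799 + \left(-611 + 658 \left(- \frac{671}{-479}\right) \left(-135\right)\right)\right) = \left(-341707 - 84717\right) \left(86799 + \left(-611 + 658 \left(\left(-671\right) \left(- \frac{1}{479}\right)\right) \left(-135\right)\right)\right) = - 426424 \left(86799 + \left(-611 + 658 \cdot \frac{671}{479} \left(-135\right)\right)\right) = - 426424 \left(86799 - \frac{59897599}{479}\right) = \left(-426424\right) \left(- \frac{18320878}{479}\right) = \frac{7812462080272}{479}$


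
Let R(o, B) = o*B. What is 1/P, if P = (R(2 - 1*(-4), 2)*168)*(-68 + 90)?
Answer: 1/44352 ≈ 2.2547e-5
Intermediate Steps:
R(o, B) = B*o
P = 44352 (P = ((2*(2 - 1*(-4)))*168)*(-68 + 90) = ((2*(2 + 4))*168)*22 = ((2*6)*168)*22 = (12*168)*22 = 2016*22 = 44352)
1/P = 1/44352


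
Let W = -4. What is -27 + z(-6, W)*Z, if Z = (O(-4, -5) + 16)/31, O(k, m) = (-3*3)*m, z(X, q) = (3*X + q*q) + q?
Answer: -1203/31 ≈ -38.806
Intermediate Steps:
z(X, q) = q + q**2 + 3*X (z(X, q) = (3*X + q**2) + q = (q**2 + 3*X) + q = q + q**2 + 3*X)
O(k, m) = -9*m
Z = 61/31 (Z = (-9*(-5) + 16)/31 = (45 + 16)*(1/31) = 61*(1/31) = 61/31 ≈ 1.9677)
-27 + z(-6, W)*Z = -27 + (-4 + (-4)**2 + 3*(-6))*(61/31) = -27 + (-4 + 16 - 18)*(61/31) = -27 - 6*61/31 = -27 - 366/31 = -1203/31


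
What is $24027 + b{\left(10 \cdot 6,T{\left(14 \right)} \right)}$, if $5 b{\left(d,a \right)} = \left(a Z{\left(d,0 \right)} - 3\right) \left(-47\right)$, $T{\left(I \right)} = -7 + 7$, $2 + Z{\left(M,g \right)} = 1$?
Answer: $\frac{120276}{5} \approx 24055.0$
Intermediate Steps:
$Z{\left(M,g \right)} = -1$ ($Z{\left(M,g \right)} = -2 + 1 = -1$)
$T{\left(I \right)} = 0$
$b{\left(d,a \right)} = \frac{141}{5} + \frac{47 a}{5}$ ($b{\left(d,a \right)} = \frac{\left(a \left(-1\right) - 3\right) \left(-47\right)}{5} = \frac{\left(- a - 3\right) \left(-47\right)}{5} = \frac{\left(-3 - a\right) \left(-47\right)}{5} = \frac{141 + 47 a}{5} = \frac{141}{5} + \frac{47 a}{5}$)
$24027 + b{\left(10 \cdot 6,T{\left(14 \right)} \right)} = 24027 + \left(\frac{141}{5} + \frac{47}{5} \cdot 0\right) = 24027 + \left(\frac{141}{5} + 0\right) = 24027 + \frac{141}{5} = \frac{120276}{5}$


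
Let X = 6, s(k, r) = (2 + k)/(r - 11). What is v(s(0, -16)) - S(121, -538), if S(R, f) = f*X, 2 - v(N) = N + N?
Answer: 87214/27 ≈ 3230.1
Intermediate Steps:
s(k, r) = (2 + k)/(-11 + r)
v(N) = 2 - 2*N (v(N) = 2 - (N + N) = 2 - 2*N)
S(R, f) = 6*f (S(R, f) = f*6 = 6*f)
v(s(0, -16)) - S(121, -538) = (2 - 2*(2 + 0)/(-11 - 16)) - 6*(-538) = (2 - 2*2/(-27)) - 1*(-3228) = (2 - (-2)*2/27) + 3228 = (2 - 2*(-2/27)) + 3228 = (2 + 4/27) + 3228 = 58/27 + 3228 = 87214/27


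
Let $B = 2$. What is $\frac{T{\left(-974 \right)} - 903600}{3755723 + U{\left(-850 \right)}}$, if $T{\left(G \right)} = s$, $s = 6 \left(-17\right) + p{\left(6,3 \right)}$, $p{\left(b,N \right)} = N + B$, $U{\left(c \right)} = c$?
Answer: $- \frac{903697}{3754873} \approx -0.24067$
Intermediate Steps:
$p{\left(b,N \right)} = 2 + N$ ($p{\left(b,N \right)} = N + 2 = 2 + N$)
$s = -97$ ($s = 6 \left(-17\right) + \left(2 + 3\right) = -102 + 5 = -97$)
$T{\left(G \right)} = -97$
$\frac{T{\left(-974 \right)} - 903600}{3755723 + U{\left(-850 \right)}} = \frac{-97 - 903600}{3755723 - 850} = \frac{-97 + \left(-1159575 + 255975\right)}{3754873} = \left(-97 - 903600\right) \frac{1}{3754873} = \left(-903697\right) \frac{1}{3754873} = - \frac{903697}{3754873}$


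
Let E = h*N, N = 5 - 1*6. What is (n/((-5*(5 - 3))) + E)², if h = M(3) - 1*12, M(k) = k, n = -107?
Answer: 38809/100 ≈ 388.09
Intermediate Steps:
N = -1 (N = 5 - 6 = -1)
h = -9 (h = 3 - 1*12 = 3 - 12 = -9)
E = 9 (E = -9*(-1) = 9)
(n/((-5*(5 - 3))) + E)² = (-107*(-1/(5*(5 - 3))) + 9)² = (-107/((-5*2)) + 9)² = (-107/(-10) + 9)² = (-107*(-⅒) + 9)² = (107/10 + 9)² = (197/10)² = 38809/100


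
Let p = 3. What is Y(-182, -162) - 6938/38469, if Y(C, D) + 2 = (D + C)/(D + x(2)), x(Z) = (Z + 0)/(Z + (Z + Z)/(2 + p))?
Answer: -2062652/43431501 ≈ -0.047492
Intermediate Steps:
x(Z) = 5/7 (x(Z) = (Z + 0)/(Z + (Z + Z)/(2 + 3)) = Z/(Z + (2*Z)/5) = Z/(Z + (2*Z)*(1/5)) = Z/(Z + 2*Z/5) = Z/((7*Z/5)) = Z*(5/(7*Z)) = 5/7)
Y(C, D) = -2 + (C + D)/(5/7 + D) (Y(C, D) = -2 + (D + C)/(D + 5/7) = -2 + (C + D)/(5/7 + D))
Y(-182, -162) - 6938/38469 = (-10 - 7*(-162) + 7*(-182))/(5 + 7*(-162)) - 6938/38469 = (-10 + 1134 - 1274)/(5 - 1134) - 6938/38469 = -150/(-1129) - 1*6938/38469 = -1/1129*(-150) - 6938/38469 = 150/1129 - 6938/38469 = -2062652/43431501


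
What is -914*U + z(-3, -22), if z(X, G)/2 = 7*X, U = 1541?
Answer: -1408516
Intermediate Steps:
z(X, G) = 14*X (z(X, G) = 2*(7*X) = 14*X)
-914*U + z(-3, -22) = -914*1541 + 14*(-3) = -1408474 - 42 = -1408516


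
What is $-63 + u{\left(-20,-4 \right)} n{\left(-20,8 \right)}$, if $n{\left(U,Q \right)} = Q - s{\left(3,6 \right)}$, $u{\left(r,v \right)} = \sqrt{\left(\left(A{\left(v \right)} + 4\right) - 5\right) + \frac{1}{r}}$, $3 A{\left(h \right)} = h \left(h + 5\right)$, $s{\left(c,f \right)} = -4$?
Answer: $-63 + \frac{2 i \sqrt{2145}}{5} \approx -63.0 + 18.526 i$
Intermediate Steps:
$A{\left(h \right)} = \frac{h \left(5 + h\right)}{3}$ ($A{\left(h \right)} = \frac{h \left(h + 5\right)}{3} = \frac{h \left(5 + h\right)}{3}$)
$u{\left(r,v \right)} = \sqrt{-1 + \frac{1}{r} + \frac{v \left(5 + v\right)}{3}}$ ($u{\left(r,v \right)} = \sqrt{\left(\left(\frac{v \left(5 + v\right)}{3} + 4\right) - 5\right) + \frac{1}{r}} = \sqrt{\left(\left(4 + \frac{v \left(5 + v\right)}{3}\right) - 5\right) + \frac{1}{r}} = \sqrt{\left(-1 + \frac{v \left(5 + v\right)}{3}\right) + \frac{1}{r}} = \sqrt{-1 + \frac{1}{r} + \frac{v \left(5 + v\right)}{3}}$)
$n{\left(U,Q \right)} = 4 + Q$ ($n{\left(U,Q \right)} = Q - -4 = Q + 4 = 4 + Q$)
$-63 + u{\left(-20,-4 \right)} n{\left(-20,8 \right)} = -63 + \frac{\sqrt{3} \sqrt{-3 + \frac{3}{-20} - 4 \left(5 - 4\right)}}{3} \left(4 + 8\right) = -63 + \frac{\sqrt{3} \sqrt{-3 + 3 \left(- \frac{1}{20}\right) - 4}}{3} \cdot 12 = -63 + \frac{\sqrt{3} \sqrt{-3 - \frac{3}{20} - 4}}{3} \cdot 12 = -63 + \frac{\sqrt{3} \sqrt{- \frac{143}{20}}}{3} \cdot 12 = -63 + \frac{\sqrt{3} \frac{i \sqrt{715}}{10}}{3} \cdot 12 = -63 + \frac{i \sqrt{2145}}{30} \cdot 12 = -63 + \frac{2 i \sqrt{2145}}{5}$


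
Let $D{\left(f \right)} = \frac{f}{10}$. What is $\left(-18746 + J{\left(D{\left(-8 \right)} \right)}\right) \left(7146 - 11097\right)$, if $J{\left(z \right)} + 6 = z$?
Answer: $\frac{370461564}{5} \approx 7.4092 \cdot 10^{7}$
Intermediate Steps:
$D{\left(f \right)} = \frac{f}{10}$ ($D{\left(f \right)} = f \frac{1}{10} = \frac{f}{10}$)
$J{\left(z \right)} = -6 + z$
$\left(-18746 + J{\left(D{\left(-8 \right)} \right)}\right) \left(7146 - 11097\right) = \left(-18746 + \left(-6 + \frac{1}{10} \left(-8\right)\right)\right) \left(7146 - 11097\right) = \left(-18746 - \frac{34}{5}\right) \left(-3951\right) = \left(- \frac{93764}{5}\right) \left(-3951\right) = \frac{370461564}{5}$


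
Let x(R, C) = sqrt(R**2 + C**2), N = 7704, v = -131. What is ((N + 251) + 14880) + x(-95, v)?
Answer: 22835 + sqrt(26186) ≈ 22997.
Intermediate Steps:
x(R, C) = sqrt(C**2 + R**2)
((N + 251) + 14880) + x(-95, v) = ((7704 + 251) + 14880) + sqrt((-131)**2 + (-95)**2) = (7955 + 14880) + sqrt(17161 + 9025) = 22835 + sqrt(26186)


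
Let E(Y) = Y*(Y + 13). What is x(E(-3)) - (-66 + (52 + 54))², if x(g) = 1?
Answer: -1599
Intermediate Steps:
E(Y) = Y*(13 + Y)
x(E(-3)) - (-66 + (52 + 54))² = 1 - (-66 + (52 + 54))² = 1 - (-66 + 106)² = 1 - 1*40² = 1 - 1*1600 = 1 - 1600 = -1599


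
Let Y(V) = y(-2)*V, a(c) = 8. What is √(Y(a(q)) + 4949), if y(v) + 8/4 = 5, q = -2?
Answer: √4973 ≈ 70.520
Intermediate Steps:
y(v) = 3 (y(v) = -2 + 5 = 3)
Y(V) = 3*V
√(Y(a(q)) + 4949) = √(3*8 + 4949) = √(24 + 4949) = √4973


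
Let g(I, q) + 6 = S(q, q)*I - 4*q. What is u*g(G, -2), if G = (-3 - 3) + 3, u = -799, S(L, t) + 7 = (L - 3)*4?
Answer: -66317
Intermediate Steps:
S(L, t) = -19 + 4*L (S(L, t) = -7 + (L - 3)*4 = -7 + (-3 + L)*4 = -7 + (-12 + 4*L) = -19 + 4*L)
G = -3 (G = -6 + 3 = -3)
g(I, q) = -6 - 4*q + I*(-19 + 4*q) (g(I, q) = -6 + ((-19 + 4*q)*I - 4*q) = -6 + (I*(-19 + 4*q) - 4*q) = -6 + (-4*q + I*(-19 + 4*q)) = -6 - 4*q + I*(-19 + 4*q))
u*g(G, -2) = -799*(-6 - 4*(-2) - 3*(-19 + 4*(-2))) = -799*(-6 + 8 - 3*(-19 - 8)) = -799*(-6 + 8 - 3*(-27)) = -799*(-6 + 8 + 81) = -799*83 = -66317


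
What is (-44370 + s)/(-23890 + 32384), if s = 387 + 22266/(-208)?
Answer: -147915/28496 ≈ -5.1907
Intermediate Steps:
s = 29115/104 (s = 387 + 22266*(-1/208) = 387 - 11133/104 = 29115/104 ≈ 279.95)
(-44370 + s)/(-23890 + 32384) = (-44370 + 29115/104)/(-23890 + 32384) = -4585365/104/8494 = -4585365/104*1/8494 = -147915/28496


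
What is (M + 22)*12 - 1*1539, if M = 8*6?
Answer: -699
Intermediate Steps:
M = 48
(M + 22)*12 - 1*1539 = (48 + 22)*12 - 1*1539 = 70*12 - 1539 = 840 - 1539 = -699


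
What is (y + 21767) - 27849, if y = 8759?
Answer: 2677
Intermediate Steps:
(y + 21767) - 27849 = (8759 + 21767) - 27849 = 30526 - 27849 = 2677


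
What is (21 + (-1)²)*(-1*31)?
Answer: -682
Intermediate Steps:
(21 + (-1)²)*(-1*31) = (21 + 1)*(-31) = 22*(-31) = -682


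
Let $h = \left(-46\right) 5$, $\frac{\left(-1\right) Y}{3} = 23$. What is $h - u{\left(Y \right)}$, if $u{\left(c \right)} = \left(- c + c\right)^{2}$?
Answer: $-230$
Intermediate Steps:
$Y = -69$ ($Y = \left(-3\right) 23 = -69$)
$u{\left(c \right)} = 0$ ($u{\left(c \right)} = 0^{2} = 0$)
$h = -230$
$h - u{\left(Y \right)} = -230 - 0 = -230 + 0 = -230$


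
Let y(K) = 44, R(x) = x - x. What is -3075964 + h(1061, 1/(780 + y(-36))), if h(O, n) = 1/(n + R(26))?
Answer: -3075140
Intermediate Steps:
R(x) = 0
h(O, n) = 1/n (h(O, n) = 1/(n + 0) = 1/n)
-3075964 + h(1061, 1/(780 + y(-36))) = -3075964 + 1/(1/(780 + 44)) = -3075964 + 1/(1/824) = -3075964 + 824 = -3075140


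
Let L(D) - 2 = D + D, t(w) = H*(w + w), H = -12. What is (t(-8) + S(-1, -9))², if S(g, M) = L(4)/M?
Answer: 2951524/81 ≈ 36439.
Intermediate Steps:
t(w) = -24*w (t(w) = -12*(w + w) = -24*w)
L(D) = 2 + 2*D (L(D) = 2 + (D + D) = 2 + 2*D)
S(g, M) = 10/M (S(g, M) = (2 + 2*4)/M = (2 + 8)/M = 10/M)
(t(-8) + S(-1, -9))² = (-24*(-8) + 10/(-9))² = (192 + 10*(-⅑))² = (192 - 10/9)² = (1718/9)² = 2951524/81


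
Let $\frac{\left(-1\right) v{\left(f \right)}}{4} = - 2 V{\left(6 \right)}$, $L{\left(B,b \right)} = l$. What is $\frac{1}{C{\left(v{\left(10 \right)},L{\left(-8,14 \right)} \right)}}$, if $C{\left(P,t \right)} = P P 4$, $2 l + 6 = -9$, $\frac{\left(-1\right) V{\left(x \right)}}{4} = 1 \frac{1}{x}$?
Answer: $\frac{9}{1024} \approx 0.0087891$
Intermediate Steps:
$V{\left(x \right)} = - \frac{4}{x}$ ($V{\left(x \right)} = - 4 \cdot 1 \frac{1}{x} = - \frac{4}{x}$)
$l = - \frac{15}{2}$ ($l = -3 + \frac{1}{2} \left(-9\right) = -3 - \frac{9}{2} = - \frac{15}{2} \approx -7.5$)
$L{\left(B,b \right)} = - \frac{15}{2}$
$v{\left(f \right)} = - \frac{16}{3}$ ($v{\left(f \right)} = - 4 \left(- 2 \left(- \frac{4}{6}\right)\right) = - 4 \left(- 2 \left(\left(-4\right) \frac{1}{6}\right)\right) = - 4 \left(\left(-2\right) \left(- \frac{2}{3}\right)\right) = \left(-4\right) \frac{4}{3} = - \frac{16}{3}$)
$C{\left(P,t \right)} = 4 P^{2}$ ($C{\left(P,t \right)} = P^{2} \cdot 4 = 4 P^{2}$)
$\frac{1}{C{\left(v{\left(10 \right)},L{\left(-8,14 \right)} \right)}} = \frac{1}{4 \left(- \frac{16}{3}\right)^{2}} = \frac{1}{4 \cdot \frac{256}{9}} = \frac{1}{\frac{1024}{9}} = \frac{9}{1024}$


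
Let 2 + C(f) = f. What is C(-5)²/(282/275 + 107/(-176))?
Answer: 19600/167 ≈ 117.37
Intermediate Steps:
C(f) = -2 + f
C(-5)²/(282/275 + 107/(-176)) = (-2 - 5)²/(282/275 + 107/(-176)) = (-7)²/(282*(1/275) + 107*(-1/176)) = 49/(282/275 - 107/176) = 49/(167/400) = 49*(400/167) = 19600/167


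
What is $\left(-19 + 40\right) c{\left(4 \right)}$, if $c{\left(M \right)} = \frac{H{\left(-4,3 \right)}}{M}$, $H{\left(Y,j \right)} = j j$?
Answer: $\frac{189}{4} \approx 47.25$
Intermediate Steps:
$H{\left(Y,j \right)} = j^{2}$
$c{\left(M \right)} = \frac{9}{M}$ ($c{\left(M \right)} = \frac{3^{2}}{M} = \frac{9}{M}$)
$\left(-19 + 40\right) c{\left(4 \right)} = \left(-19 + 40\right) \frac{9}{4} = 21 \cdot 9 \cdot \frac{1}{4} = 21 \cdot \frac{9}{4} = \frac{189}{4}$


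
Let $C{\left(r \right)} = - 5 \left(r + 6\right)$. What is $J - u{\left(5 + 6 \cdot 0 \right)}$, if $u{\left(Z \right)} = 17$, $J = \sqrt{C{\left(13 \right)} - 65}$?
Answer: $-17 + 4 i \sqrt{10} \approx -17.0 + 12.649 i$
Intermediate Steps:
$C{\left(r \right)} = -30 - 5 r$ ($C{\left(r \right)} = - 5 \left(6 + r\right) = -30 - 5 r$)
$J = 4 i \sqrt{10}$ ($J = \sqrt{\left(-30 - 65\right) - 65} = \sqrt{-95 - 65} = \sqrt{-160} = 4 i \sqrt{10} \approx 12.649 i$)
$J - u{\left(5 + 6 \cdot 0 \right)} = 4 i \sqrt{10} - 17 = -17 + 4 i \sqrt{10}$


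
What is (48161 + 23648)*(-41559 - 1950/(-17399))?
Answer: -51923873681619/17399 ≈ -2.9843e+9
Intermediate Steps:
(48161 + 23648)*(-41559 - 1950/(-17399)) = 71809*(-41559 - 1950*(-1/17399)) = 71809*(-41559 + 1950/17399) = 71809*(-723083091/17399) = -51923873681619/17399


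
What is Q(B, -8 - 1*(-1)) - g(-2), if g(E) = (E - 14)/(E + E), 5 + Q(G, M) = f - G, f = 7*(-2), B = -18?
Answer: -5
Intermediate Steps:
f = -14
Q(G, M) = -19 - G (Q(G, M) = -5 + (-14 - G) = -19 - G)
g(E) = (-14 + E)/(2*E) (g(E) = (-14 + E)/((2*E)) = (-14 + E)*(1/(2*E)) = (-14 + E)/(2*E))
Q(B, -8 - 1*(-1)) - g(-2) = (-19 - 1*(-18)) - (-14 - 2)/(2*(-2)) = (-19 + 18) - (-1)*(-16)/(2*2) = -1 - 1*4 = -1 - 4 = -5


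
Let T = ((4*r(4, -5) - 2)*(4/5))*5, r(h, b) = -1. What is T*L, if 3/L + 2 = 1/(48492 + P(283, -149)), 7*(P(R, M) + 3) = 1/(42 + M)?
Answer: 2614914720/72635771 ≈ 36.000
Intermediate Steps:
P(R, M) = -3 + 1/(7*(42 + M))
T = -24 (T = ((4*(-1) - 2)*(4/5))*5 = ((-4 - 2)*(4*(⅕)))*5 = -6*⅘*5 = -24/5*5 = -24)
L = -108954780/72635771 (L = 3/(-2 + 1/(48492 + (-881 - 21*(-149))/(7*(42 - 149)))) = 3/(-2 + 1/(48492 + (⅐)*(-881 + 3129)/(-107))) = 3/(-2 + 1/(48492 + (⅐)*(-1/107)*2248)) = 3/(-2 + 1/(48492 - 2248/749)) = 3/(-2 + 1/(36318260/749)) = 3/(-2 + 749/36318260) = 3/(-72635771/36318260) = 3*(-36318260/72635771) = -108954780/72635771 ≈ -1.5000)
T*L = -24*(-108954780/72635771) = 2614914720/72635771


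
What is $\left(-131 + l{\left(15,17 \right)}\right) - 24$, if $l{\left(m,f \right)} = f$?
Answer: $-138$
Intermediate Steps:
$\left(-131 + l{\left(15,17 \right)}\right) - 24 = \left(-131 + 17\right) - 24 = -114 - 24 = -138$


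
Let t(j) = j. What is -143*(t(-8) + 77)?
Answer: -9867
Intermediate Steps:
-143*(t(-8) + 77) = -143*(-8 + 77) = -143*69 = -9867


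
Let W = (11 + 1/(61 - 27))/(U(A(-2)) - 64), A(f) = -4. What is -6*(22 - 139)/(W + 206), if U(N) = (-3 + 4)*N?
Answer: 1623024/475897 ≈ 3.4105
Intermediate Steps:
U(N) = N (U(N) = 1*N = N)
W = -375/2312 (W = (11 + 1/(61 - 27))/(-4 - 64) = (11 + 1/34)/(-68) = (11 + 1/34)*(-1/68) = (375/34)*(-1/68) = -375/2312 ≈ -0.16220)
-6*(22 - 139)/(W + 206) = -6*(22 - 139)/(-375/2312 + 206) = -(-702)/475897/2312 = -(-702)*2312/475897 = -6*(-270504/475897) = 1623024/475897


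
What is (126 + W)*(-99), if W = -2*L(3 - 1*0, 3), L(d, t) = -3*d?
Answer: -14256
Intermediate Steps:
W = 18 (W = -(-6)*(3 - 1*0) = -(-6)*(3 + 0) = -(-6)*3 = -2*(-9) = 18)
(126 + W)*(-99) = (126 + 18)*(-99) = 144*(-99) = -14256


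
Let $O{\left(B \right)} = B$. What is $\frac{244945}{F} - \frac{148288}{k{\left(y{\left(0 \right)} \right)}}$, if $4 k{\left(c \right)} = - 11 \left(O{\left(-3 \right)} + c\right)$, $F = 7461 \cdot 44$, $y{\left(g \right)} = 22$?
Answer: $\frac{17706682243}{6237396} \approx 2838.8$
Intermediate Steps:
$F = 328284$
$k{\left(c \right)} = \frac{33}{4} - \frac{11 c}{4}$ ($k{\left(c \right)} = \frac{\left(-11\right) \left(-3 + c\right)}{4} = \frac{33 - 11 c}{4} = \frac{33}{4} - \frac{11 c}{4}$)
$\frac{244945}{F} - \frac{148288}{k{\left(y{\left(0 \right)} \right)}} = \frac{244945}{328284} - \frac{148288}{\frac{33}{4} - \frac{121}{2}} = 244945 \cdot \frac{1}{328284} - \frac{148288}{\frac{33}{4} - \frac{121}{2}} = \frac{244945}{328284} - \frac{148288}{- \frac{209}{4}} = \frac{244945}{328284} - - \frac{593152}{209} = \frac{244945}{328284} + \frac{593152}{209} = \frac{17706682243}{6237396}$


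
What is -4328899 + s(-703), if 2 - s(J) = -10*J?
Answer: -4335927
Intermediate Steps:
s(J) = 2 + 10*J (s(J) = 2 - (-10)*J = 2 + 10*J)
-4328899 + s(-703) = -4328899 + (2 + 10*(-703)) = -4328899 + (2 - 7030) = -4328899 - 7028 = -4335927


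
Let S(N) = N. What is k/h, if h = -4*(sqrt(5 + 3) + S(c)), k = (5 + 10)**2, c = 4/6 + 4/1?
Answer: -4725/248 + 2025*sqrt(2)/248 ≈ -7.5049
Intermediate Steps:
c = 14/3 (c = 4*(1/6) + 4*1 = 2/3 + 4 = 14/3 ≈ 4.6667)
k = 225 (k = 15**2 = 225)
h = -56/3 - 8*sqrt(2) (h = -4*(sqrt(5 + 3) + 14/3) = -4*(sqrt(8) + 14/3) = -4*(2*sqrt(2) + 14/3) = -4*(14/3 + 2*sqrt(2)) = -56/3 - 8*sqrt(2) ≈ -29.980)
k/h = 225/(-56/3 - 8*sqrt(2))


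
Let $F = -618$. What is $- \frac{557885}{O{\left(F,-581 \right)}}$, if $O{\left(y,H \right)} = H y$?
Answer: $- \frac{557885}{359058} \approx -1.5537$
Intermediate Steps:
$- \frac{557885}{O{\left(F,-581 \right)}} = - \frac{557885}{\left(-581\right) \left(-618\right)} = - \frac{557885}{359058}$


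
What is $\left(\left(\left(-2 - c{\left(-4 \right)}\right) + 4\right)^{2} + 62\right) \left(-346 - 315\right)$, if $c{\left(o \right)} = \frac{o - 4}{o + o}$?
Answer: $-41643$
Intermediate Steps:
$c{\left(o \right)} = \frac{-4 + o}{2 o}$
$\left(\left(\left(-2 - c{\left(-4 \right)}\right) + 4\right)^{2} + 62\right) \left(-346 - 315\right) = \left(\left(\left(-2 - \frac{-4 - 4}{2 \left(-4\right)}\right) + 4\right)^{2} + 62\right) \left(-346 - 315\right) = \left(\left(\left(-2 - \frac{1}{2} \left(- \frac{1}{4}\right) \left(-8\right)\right) + 4\right)^{2} + 62\right) \left(-661\right) = \left(\left(\left(-2 - 1\right) + 4\right)^{2} + 62\right) \left(-661\right) = \left(\left(-3 + 4\right)^{2} + 62\right) \left(-661\right) = \left(1^{2} + 62\right) \left(-661\right) = \left(1 + 62\right) \left(-661\right) = 63 \left(-661\right) = -41643$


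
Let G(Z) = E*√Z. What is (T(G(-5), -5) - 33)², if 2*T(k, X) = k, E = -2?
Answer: (33 + I*√5)² ≈ 1084.0 + 147.58*I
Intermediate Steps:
G(Z) = -2*√Z
T(k, X) = k/2
(T(G(-5), -5) - 33)² = ((-2*I*√5)/2 - 33)² = (-I*√5 - 33)² = (-33 - I*√5)²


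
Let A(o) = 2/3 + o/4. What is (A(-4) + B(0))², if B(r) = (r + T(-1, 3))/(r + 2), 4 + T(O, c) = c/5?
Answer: 3721/900 ≈ 4.1344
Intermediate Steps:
T(O, c) = -4 + c/5
B(r) = (-17/5 + r)/(2 + r) (B(r) = (r + (-4 + (⅕)*3))/(r + 2) = (r + (-4 + ⅗))/(2 + r) = (r - 17/5)/(2 + r) = (-17/5 + r)/(2 + r))
A(o) = ⅔ + o/4 (A(o) = 2*(⅓) + o*(¼) = ⅔ + o/4)
(A(-4) + B(0))² = ((⅔ + (¼)*(-4)) + (-17/5 + 0)/(2 + 0))² = ((⅔ - 1) - 17/5/2)² = (-⅓ + (½)*(-17/5))² = (-⅓ - 17/10)² = (-61/30)² = 3721/900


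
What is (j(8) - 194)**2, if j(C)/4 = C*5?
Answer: 1156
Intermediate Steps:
j(C) = 20*C (j(C) = 4*(C*5) = 4*(5*C) = 20*C)
(j(8) - 194)**2 = (20*8 - 194)**2 = (160 - 194)**2 = (-34)**2 = 1156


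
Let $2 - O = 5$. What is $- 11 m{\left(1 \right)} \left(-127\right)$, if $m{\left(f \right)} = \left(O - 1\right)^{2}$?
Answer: $22352$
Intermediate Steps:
$O = -3$ ($O = 2 - 5 = -3$)
$m{\left(f \right)} = 16$ ($m{\left(f \right)} = \left(-3 - 1\right)^{2} = \left(-4\right)^{2} = 16$)
$- 11 m{\left(1 \right)} \left(-127\right) = \left(-11\right) 16 \left(-127\right) = \left(-176\right) \left(-127\right) = 22352$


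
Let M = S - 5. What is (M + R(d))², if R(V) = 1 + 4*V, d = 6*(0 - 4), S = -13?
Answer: 12769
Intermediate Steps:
d = -24 (d = 6*(-4) = -24)
M = -18 (M = -13 - 5 = -18)
(M + R(d))² = (-18 + (1 + 4*(-24)))² = (-18 + (1 - 96))² = (-18 - 95)² = (-113)² = 12769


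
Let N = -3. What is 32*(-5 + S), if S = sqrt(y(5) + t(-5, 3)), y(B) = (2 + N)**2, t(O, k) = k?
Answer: -96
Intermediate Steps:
y(B) = 1 (y(B) = (2 - 3)**2 = (-1)**2 = 1)
S = 2 (S = sqrt(1 + 3) = sqrt(4) = 2)
32*(-5 + S) = 32*(-5 + 2) = 32*(-3) = -96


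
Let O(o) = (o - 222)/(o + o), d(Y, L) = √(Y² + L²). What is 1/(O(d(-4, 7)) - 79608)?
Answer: -20697950/1647712005341 + 444*√65/1647712005341 ≈ -1.2559e-5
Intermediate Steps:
d(Y, L) = √(L² + Y²)
O(o) = (-222 + o)/(2*o) (O(o) = (-222 + o)/((2*o)) = (-222 + o)*(1/(2*o)) = (-222 + o)/(2*o))
1/(O(d(-4, 7)) - 79608) = 1/((-222 + √(7² + (-4)²))/(2*(√(7² + (-4)²))) - 79608) = 1/((-222 + √(49 + 16))/(2*(√(49 + 16))) - 79608) = 1/((-222 + √65)/(2*(√65)) - 79608) = 1/((√65/65)*(-222 + √65)/2 - 79608) = 1/(√65*(-222 + √65)/130 - 79608) = 1/(-79608 + √65*(-222 + √65)/130)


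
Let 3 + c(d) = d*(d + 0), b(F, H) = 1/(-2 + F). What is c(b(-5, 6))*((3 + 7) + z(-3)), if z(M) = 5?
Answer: -2190/49 ≈ -44.694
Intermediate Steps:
c(d) = -3 + d² (c(d) = -3 + d*(d + 0) = -3 + d*d = -3 + d²)
c(b(-5, 6))*((3 + 7) + z(-3)) = (-3 + (1/(-2 - 5))²)*((3 + 7) + 5) = (-3 + (1/(-7))²)*(10 + 5) = (-3 + (-⅐)²)*15 = (-3 + 1/49)*15 = -146/49*15 = -2190/49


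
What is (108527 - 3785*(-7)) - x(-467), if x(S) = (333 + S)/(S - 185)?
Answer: 44017105/326 ≈ 1.3502e+5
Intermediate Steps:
x(S) = (333 + S)/(-185 + S)
(108527 - 3785*(-7)) - x(-467) = (108527 - 3785*(-7)) - (333 - 467)/(-185 - 467) = (108527 - 1*(-26495)) - (-134)/(-652) = (108527 + 26495) - (-1)*(-134)/652 = 135022 - 1*67/326 = 135022 - 67/326 = 44017105/326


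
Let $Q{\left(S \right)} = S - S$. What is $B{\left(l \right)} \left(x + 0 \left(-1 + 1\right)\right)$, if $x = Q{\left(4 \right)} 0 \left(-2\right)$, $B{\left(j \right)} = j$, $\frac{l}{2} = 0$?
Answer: $0$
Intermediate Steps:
$l = 0$ ($l = 2 \cdot 0 = 0$)
$Q{\left(S \right)} = 0$
$x = 0$ ($x = 0 \cdot 0 \left(-2\right) = 0 \left(-2\right) = 0$)
$B{\left(l \right)} \left(x + 0 \left(-1 + 1\right)\right) = 0 \left(0 + 0 \left(-1 + 1\right)\right) = 0 \left(0 + 0 \cdot 0\right) = 0 \left(0 + 0\right) = 0 \cdot 0 = 0$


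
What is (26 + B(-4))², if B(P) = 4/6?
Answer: 6400/9 ≈ 711.11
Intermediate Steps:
B(P) = ⅔ (B(P) = 4*(⅙) = ⅔)
(26 + B(-4))² = (26 + ⅔)² = (80/3)² = 6400/9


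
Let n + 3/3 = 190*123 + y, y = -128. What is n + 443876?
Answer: 467117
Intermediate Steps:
n = 23241 (n = -1 + (190*123 - 128) = -1 + (23370 - 128) = -1 + 23242 = 23241)
n + 443876 = 23241 + 443876 = 467117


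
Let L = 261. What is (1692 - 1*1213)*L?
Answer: 125019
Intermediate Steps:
(1692 - 1*1213)*L = (1692 - 1*1213)*261 = (1692 - 1213)*261 = 479*261 = 125019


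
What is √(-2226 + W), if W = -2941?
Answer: I*√5167 ≈ 71.882*I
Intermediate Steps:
√(-2226 + W) = √(-2226 - 2941) = √(-5167) = I*√5167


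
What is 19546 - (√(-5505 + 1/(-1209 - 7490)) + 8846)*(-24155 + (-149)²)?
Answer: 17304630 + 3908*I*√104144419301/8699 ≈ 1.7305e+7 + 1.4498e+5*I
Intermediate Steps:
19546 - (√(-5505 + 1/(-1209 - 7490)) + 8846)*(-24155 + (-149)²) = 19546 - (√(-5505 + 1/(-8699)) + 8846)*(-24155 + 22201) = 19546 - (√(-5505 - 1/8699) + 8846)*(-1954) = 19546 - (√(-47887996/8699) + 8846)*(-1954) = 19546 - (2*I*√104144419301/8699 + 8846)*(-1954) = 19546 - (8846 + 2*I*√104144419301/8699)*(-1954) = 19546 - (-17285084 - 3908*I*√104144419301/8699) = 19546 + (17285084 + 3908*I*√104144419301/8699) = 17304630 + 3908*I*√104144419301/8699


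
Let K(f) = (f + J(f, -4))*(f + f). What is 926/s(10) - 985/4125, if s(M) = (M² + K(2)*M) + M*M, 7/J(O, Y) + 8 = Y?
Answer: 19456/5775 ≈ 3.3690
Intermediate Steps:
J(O, Y) = 7/(-8 + Y)
K(f) = 2*f*(-7/12 + f) (K(f) = (f + 7/(-8 - 4))*(f + f) = (f + 7/(-12))*(2*f) = (f + 7*(-1/12))*(2*f) = (f - 7/12)*(2*f) = (-7/12 + f)*(2*f) = 2*f*(-7/12 + f))
s(M) = 2*M² + 17*M/3 (s(M) = (M² + ((⅙)*2*(-7 + 12*2))*M) + M*M = (M² + ((⅙)*2*(-7 + 24))*M) + M² = (M² + ((⅙)*2*17)*M) + M² = (M² + 17*M/3) + M² = 2*M² + 17*M/3)
926/s(10) - 985/4125 = 926/(((⅓)*10*(17 + 6*10))) - 985/4125 = 926/(((⅓)*10*(17 + 60))) - 985*1/4125 = 926/(((⅓)*10*77)) - 197/825 = 926/(770/3) - 197/825 = 926*(3/770) - 197/825 = 1389/385 - 197/825 = 19456/5775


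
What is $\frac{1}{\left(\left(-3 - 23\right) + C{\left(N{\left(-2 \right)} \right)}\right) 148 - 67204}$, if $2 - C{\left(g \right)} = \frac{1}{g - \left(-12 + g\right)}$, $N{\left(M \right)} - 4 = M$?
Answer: $- \frac{3}{212305} \approx -1.4131 \cdot 10^{-5}$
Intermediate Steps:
$N{\left(M \right)} = 4 + M$
$C{\left(g \right)} = \frac{23}{12}$ ($C{\left(g \right)} = 2 - \frac{1}{g - \left(-12 + g\right)} = 2 - \frac{1}{12} = \frac{23}{12}$)
$\frac{1}{\left(\left(-3 - 23\right) + C{\left(N{\left(-2 \right)} \right)}\right) 148 - 67204} = \frac{1}{\left(\left(-3 - 23\right) + \frac{23}{12}\right) 148 - 67204} = \frac{1}{\left(-26 + \frac{23}{12}\right) 148 - 67204} = \frac{1}{\left(- \frac{289}{12}\right) 148 - 67204} = \frac{1}{- \frac{10693}{3} - 67204} = \frac{1}{- \frac{212305}{3}} = - \frac{3}{212305}$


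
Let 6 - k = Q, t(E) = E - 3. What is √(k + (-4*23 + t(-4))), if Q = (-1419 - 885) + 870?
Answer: 3*√149 ≈ 36.620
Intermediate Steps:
t(E) = -3 + E
Q = -1434 (Q = -2304 + 870 = -1434)
k = 1440 (k = 6 - 1*(-1434) = 6 + 1434 = 1440)
√(k + (-4*23 + t(-4))) = √(1440 + (-4*23 + (-3 - 4))) = √(1440 + (-92 - 7)) = √(1440 - 99) = √1341 = 3*√149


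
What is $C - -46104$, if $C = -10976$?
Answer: $35128$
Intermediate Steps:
$C - -46104 = -10976 - -46104 = -10976 + 46104 = 35128$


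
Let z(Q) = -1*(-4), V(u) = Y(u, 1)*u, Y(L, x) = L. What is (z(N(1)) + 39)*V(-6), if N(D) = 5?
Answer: 1548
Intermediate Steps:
V(u) = u² (V(u) = u*u = u²)
z(Q) = 4
(z(N(1)) + 39)*V(-6) = (4 + 39)*(-6)² = 43*36 = 1548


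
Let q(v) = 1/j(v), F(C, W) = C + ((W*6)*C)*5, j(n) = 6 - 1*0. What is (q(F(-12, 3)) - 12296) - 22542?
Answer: -209027/6 ≈ -34838.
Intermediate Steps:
j(n) = 6 (j(n) = 6 + 0 = 6)
F(C, W) = C + 30*C*W (F(C, W) = C + ((6*W)*C)*5 = C + (6*C*W)*5 = C + 30*C*W)
q(v) = ⅙ (q(v) = 1/6 = ⅙)
(q(F(-12, 3)) - 12296) - 22542 = (⅙ - 12296) - 22542 = -73775/6 - 22542 = -209027/6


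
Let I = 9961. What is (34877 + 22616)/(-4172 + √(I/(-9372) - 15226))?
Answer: -2247975380112/163267841281 - 114986*I*√334364921319/163267841281 ≈ -13.769 - 0.40724*I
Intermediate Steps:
(34877 + 22616)/(-4172 + √(I/(-9372) - 15226)) = (34877 + 22616)/(-4172 + √(9961/(-9372) - 15226)) = 57493/(-4172 + √(9961*(-1/9372) - 15226)) = 57493/(-4172 + √(-9961/9372 - 15226)) = 57493/(-4172 + √(-142708033/9372)) = 57493/(-4172 + I*√334364921319/4686)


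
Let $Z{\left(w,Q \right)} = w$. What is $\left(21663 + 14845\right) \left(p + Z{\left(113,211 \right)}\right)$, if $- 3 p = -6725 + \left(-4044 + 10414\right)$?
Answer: $\frac{25336552}{3} \approx 8.4455 \cdot 10^{6}$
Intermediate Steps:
$p = \frac{355}{3}$ ($p = - \frac{-6725 + \left(-4044 + 10414\right)}{3} = - \frac{-6725 + 6370}{3} = \left(- \frac{1}{3}\right) \left(-355\right) = \frac{355}{3} \approx 118.33$)
$\left(21663 + 14845\right) \left(p + Z{\left(113,211 \right)}\right) = \left(21663 + 14845\right) \left(\frac{355}{3} + 113\right) = 36508 \cdot \frac{694}{3} = \frac{25336552}{3}$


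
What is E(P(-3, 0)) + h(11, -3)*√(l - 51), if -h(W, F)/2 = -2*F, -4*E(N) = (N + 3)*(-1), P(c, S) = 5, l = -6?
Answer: 2 - 12*I*√57 ≈ 2.0 - 90.598*I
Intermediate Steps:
E(N) = ¾ + N/4 (E(N) = -(N + 3)*(-1)/4 = -(3 + N)*(-1)/4 = -(-3 - N)/4 = ¾ + N/4)
h(W, F) = 4*F (h(W, F) = -(-4)*F = 4*F)
E(P(-3, 0)) + h(11, -3)*√(l - 51) = (¾ + (¼)*5) + (4*(-3))*√(-6 - 51) = (¾ + 5/4) - 12*I*√57 = 2 - 12*I*√57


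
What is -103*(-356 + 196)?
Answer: 16480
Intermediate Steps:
-103*(-356 + 196) = -103*(-160) = 16480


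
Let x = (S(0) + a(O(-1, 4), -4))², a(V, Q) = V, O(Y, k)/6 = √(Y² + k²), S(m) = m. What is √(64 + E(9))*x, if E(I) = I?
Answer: 612*√73 ≈ 5228.9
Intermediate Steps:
O(Y, k) = 6*√(Y² + k²)
x = 612 (x = (0 + 6*√((-1)² + 4²))² = (0 + 6*√(1 + 16))² = (0 + 6*√17)² = (6*√17)² = 612)
√(64 + E(9))*x = √(64 + 9)*612 = √73*612 = 612*√73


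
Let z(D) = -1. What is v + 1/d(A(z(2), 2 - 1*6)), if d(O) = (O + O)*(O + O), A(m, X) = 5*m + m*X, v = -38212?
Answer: -152847/4 ≈ -38212.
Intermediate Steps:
A(m, X) = 5*m + X*m
d(O) = 4*O² (d(O) = (2*O)*(2*O) = 4*O²)
v + 1/d(A(z(2), 2 - 1*6)) = -38212 + 1/(4*(-(5 + (2 - 1*6)))²) = -38212 + 1/(4*(-(5 + (2 - 6)))²) = -38212 + 1/(4*(-(5 - 4))²) = -38212 + 1/(4*(-1*1)²) = -38212 + 1/(4*(-1)²) = -38212 + 1/(4*1) = -38212 + 1/4 = -38212 + ¼ = -152847/4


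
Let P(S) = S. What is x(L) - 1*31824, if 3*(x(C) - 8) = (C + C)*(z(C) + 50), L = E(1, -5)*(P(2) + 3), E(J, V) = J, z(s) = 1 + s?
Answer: -94888/3 ≈ -31629.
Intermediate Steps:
L = 5 (L = 1*(2 + 3) = 1*5 = 5)
x(C) = 8 + 2*C*(51 + C)/3 (x(C) = 8 + ((C + C)*((1 + C) + 50))/3 = 8 + ((2*C)*(51 + C))/3 = 8 + (2*C*(51 + C))/3 = 8 + 2*C*(51 + C)/3)
x(L) - 1*31824 = (8 + 34*5 + (2/3)*5**2) - 1*31824 = (8 + 170 + (2/3)*25) - 31824 = (8 + 170 + 50/3) - 31824 = 584/3 - 31824 = -94888/3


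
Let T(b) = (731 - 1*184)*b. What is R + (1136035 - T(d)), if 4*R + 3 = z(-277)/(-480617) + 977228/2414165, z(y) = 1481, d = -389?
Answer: 1565017583753998464/1160288739805 ≈ 1.3488e+6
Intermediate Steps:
T(b) = 547*b (T(b) = (731 - 184)*b = 547*b)
R = -753692302026/1160288739805 (R = -¾ + (1481/(-480617) + 977228/2414165)/4 = -¾ + (1481*(-1/480617) + 977228*(1/2414165))/4 = -¾ + (-1481/480617 + 977228/2414165)/4 = -¾ + (¼)*(466097011311/1160288739805) = -¾ + 466097011311/4641154959220 = -753692302026/1160288739805 ≈ -0.64957)
R + (1136035 - T(d)) = -753692302026/1160288739805 + (1136035 - 547*(-389)) = -753692302026/1160288739805 + (1136035 - 1*(-212783)) = -753692302026/1160288739805 + (1136035 + 212783) = -753692302026/1160288739805 + 1348818 = 1565017583753998464/1160288739805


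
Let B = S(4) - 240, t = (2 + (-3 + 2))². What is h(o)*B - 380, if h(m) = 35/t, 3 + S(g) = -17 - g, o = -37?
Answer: -9620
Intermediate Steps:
S(g) = -20 - g (S(g) = -3 + (-17 - g) = -20 - g)
t = 1 (t = (2 - 1)² = 1² = 1)
B = -264 (B = (-20 - 1*4) - 240 = (-20 - 4) - 240 = -24 - 240 = -264)
h(m) = 35 (h(m) = 35/1 = 35*1 = 35)
h(o)*B - 380 = 35*(-264) - 380 = -9240 - 380 = -9620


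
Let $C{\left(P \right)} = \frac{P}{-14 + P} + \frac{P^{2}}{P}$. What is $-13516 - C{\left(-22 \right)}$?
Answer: $- \frac{242903}{18} \approx -13495.0$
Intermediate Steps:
$C{\left(P \right)} = P + \frac{P}{-14 + P}$ ($C{\left(P \right)} = \frac{P}{-14 + P} + P = P + \frac{P}{-14 + P}$)
$-13516 - C{\left(-22 \right)} = -13516 - - \frac{22 \left(-13 - 22\right)}{-14 - 22} = -13516 - \left(-22\right) \frac{1}{-36} \left(-35\right) = -13516 - \left(-22\right) \left(- \frac{1}{36}\right) \left(-35\right) = -13516 - - \frac{385}{18} = -13516 + \frac{385}{18} = - \frac{242903}{18}$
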